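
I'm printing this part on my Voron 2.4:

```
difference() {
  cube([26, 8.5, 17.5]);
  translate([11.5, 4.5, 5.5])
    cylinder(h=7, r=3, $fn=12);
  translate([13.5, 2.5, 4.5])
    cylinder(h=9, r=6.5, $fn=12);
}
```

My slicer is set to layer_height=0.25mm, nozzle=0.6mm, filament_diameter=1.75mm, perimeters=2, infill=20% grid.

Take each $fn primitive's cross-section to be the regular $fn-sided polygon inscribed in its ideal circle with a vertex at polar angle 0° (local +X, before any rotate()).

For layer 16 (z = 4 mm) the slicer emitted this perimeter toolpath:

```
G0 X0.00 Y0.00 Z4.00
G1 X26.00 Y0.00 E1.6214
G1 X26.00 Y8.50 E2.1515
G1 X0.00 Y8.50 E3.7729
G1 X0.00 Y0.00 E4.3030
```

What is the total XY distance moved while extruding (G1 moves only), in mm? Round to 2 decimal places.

Sum the Euclidean lengths of each G1 segment: total = 69.00 mm.

69.00 mm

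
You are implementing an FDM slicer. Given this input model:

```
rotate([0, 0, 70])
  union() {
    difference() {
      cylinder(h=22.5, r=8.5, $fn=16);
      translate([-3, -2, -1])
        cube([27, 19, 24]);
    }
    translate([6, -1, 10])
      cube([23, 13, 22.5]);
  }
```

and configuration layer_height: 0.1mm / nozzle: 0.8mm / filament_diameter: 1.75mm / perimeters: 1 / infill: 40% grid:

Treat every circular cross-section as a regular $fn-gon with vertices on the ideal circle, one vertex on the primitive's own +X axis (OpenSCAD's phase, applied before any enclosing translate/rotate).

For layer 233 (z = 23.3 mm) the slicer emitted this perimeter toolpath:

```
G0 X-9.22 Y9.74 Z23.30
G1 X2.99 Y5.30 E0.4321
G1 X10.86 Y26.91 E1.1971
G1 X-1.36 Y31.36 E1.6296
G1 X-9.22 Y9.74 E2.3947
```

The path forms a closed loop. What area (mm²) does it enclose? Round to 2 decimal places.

298.99 mm²

Apply the shoelace formula to the sequence of (X, Y) vertices; enclosed area = 298.99 mm².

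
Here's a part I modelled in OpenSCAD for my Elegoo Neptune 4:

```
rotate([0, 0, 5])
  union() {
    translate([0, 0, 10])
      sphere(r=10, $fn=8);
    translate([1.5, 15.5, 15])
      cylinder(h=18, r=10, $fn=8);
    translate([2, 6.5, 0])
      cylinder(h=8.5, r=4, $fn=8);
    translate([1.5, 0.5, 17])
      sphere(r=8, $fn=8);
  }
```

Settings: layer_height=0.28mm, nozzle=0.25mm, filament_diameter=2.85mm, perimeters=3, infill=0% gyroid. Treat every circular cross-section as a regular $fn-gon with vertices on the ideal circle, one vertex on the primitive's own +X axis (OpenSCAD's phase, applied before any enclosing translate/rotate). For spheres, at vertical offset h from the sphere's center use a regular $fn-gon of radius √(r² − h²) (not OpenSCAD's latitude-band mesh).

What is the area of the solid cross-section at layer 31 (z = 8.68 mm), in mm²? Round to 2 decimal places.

At z = 8.68 mm: the r=10 sphere contributes a regular 8-gon of circumradius √(10²−1.32²) = 9.912 (area = (8/2)·9.912²·sin(360°/8) = 277.91 mm²); the cylinder at (1.5, 15.5) is absent (z outside [15, 33]); the cylinder at (2, 6.5) does not reach this height (z outside [0, 8.5]); the sphere at (1.5, 0.5) is absent (|z−center|=8.320 > r=8); Merging all regions: only the r=10 sphere is present, so the union is just that shape — area = 277.91 mm²; (whole slice rotated 5° about Z — lengths, areas and connectivity unchanged). Overall, the cross-section is a single solid region. Net area = 277.91 mm².

277.91 mm²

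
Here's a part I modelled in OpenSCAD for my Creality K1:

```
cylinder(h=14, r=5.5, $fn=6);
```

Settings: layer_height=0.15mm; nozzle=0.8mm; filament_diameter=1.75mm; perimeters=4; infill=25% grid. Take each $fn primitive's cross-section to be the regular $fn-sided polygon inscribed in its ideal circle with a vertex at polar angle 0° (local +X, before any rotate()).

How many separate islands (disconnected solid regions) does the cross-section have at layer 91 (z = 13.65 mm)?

1

At z = 13.65 mm: the r=5.5 cylinder contributes a regular 6-gon of circumradius 5.5. Overall, the cross-section is a single solid region. Island count = 1.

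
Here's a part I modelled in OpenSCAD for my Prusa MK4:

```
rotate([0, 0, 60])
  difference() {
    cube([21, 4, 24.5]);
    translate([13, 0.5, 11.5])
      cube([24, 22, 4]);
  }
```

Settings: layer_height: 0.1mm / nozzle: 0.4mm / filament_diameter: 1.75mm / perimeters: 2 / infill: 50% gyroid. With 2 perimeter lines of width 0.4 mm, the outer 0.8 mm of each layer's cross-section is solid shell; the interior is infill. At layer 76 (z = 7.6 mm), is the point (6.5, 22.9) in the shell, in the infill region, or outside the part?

outside

At z = 7.6 mm: the 21×4 cube contributes its full rectangle; the cube at (13, 0.5) is not intersected at this z (z outside [11.5, 15.5]); Subtracting the remaining from the first: none of the subtracted shapes is present at this height, so the 21×4 cube is unchanged — 1 connected region; (rotated 60° about Z; rotation is an isometry so areas/perimeters/island counts are preserved). Overall, the cross-section is a single solid region. Undo the 60° rotation: the query point maps to (23.082, 5.821) in the un-rotated model frame. The nearest boundary edge runs (21.00, 0.00)→(21.00, 4.00); distance from the point to it = 2.77 mm. The point is not inside any of the regions above, so it lies outside the cross-section (2.77 mm from the nearest boundary).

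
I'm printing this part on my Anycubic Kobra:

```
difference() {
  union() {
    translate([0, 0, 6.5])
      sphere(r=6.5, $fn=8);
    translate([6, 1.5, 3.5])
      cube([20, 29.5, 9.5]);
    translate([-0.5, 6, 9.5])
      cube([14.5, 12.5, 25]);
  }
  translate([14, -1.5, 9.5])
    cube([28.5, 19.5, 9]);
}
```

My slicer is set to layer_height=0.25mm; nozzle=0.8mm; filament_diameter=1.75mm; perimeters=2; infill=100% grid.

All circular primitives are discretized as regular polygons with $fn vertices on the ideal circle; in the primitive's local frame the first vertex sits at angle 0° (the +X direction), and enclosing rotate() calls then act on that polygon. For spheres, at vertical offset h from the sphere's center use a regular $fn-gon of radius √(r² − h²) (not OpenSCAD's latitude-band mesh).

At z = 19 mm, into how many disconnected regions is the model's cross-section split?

1

At z = 19 mm: the sphere does not reach this height (|z−center|=12.500 > r=6.5); the cube at (6, 1.5) does not reach this height (z outside [3.5, 13]); the cube at (-0.5, 6) is present — its section is the full 14.5×12.5 rectangle; Combining (union): only the 14.5×12.5 cube at (-0.5, 6) is present, so the union is just that shape — 1 connected region; the cube at (14, -1.5) is absent (z outside [9.5, 18.5]); After the difference (first − rest): none of the subtracted shapes is present at this height, so that combined region is unchanged — 1 connected region. The result has 1 disconnected region.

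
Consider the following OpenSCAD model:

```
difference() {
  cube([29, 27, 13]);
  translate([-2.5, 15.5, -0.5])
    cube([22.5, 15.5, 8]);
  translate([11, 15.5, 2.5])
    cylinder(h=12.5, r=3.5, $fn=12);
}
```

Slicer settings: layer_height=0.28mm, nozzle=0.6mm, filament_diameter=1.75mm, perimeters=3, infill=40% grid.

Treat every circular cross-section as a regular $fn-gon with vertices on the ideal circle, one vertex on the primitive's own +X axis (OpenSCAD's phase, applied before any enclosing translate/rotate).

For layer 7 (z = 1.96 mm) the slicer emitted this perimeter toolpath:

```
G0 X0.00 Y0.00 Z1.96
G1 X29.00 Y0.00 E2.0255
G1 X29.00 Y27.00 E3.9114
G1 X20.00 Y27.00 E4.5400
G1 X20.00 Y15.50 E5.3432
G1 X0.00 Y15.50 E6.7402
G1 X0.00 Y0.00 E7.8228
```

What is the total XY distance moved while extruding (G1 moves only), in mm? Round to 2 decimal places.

112.00 mm

Sum the Euclidean lengths of each G1 segment: total = 112.00 mm.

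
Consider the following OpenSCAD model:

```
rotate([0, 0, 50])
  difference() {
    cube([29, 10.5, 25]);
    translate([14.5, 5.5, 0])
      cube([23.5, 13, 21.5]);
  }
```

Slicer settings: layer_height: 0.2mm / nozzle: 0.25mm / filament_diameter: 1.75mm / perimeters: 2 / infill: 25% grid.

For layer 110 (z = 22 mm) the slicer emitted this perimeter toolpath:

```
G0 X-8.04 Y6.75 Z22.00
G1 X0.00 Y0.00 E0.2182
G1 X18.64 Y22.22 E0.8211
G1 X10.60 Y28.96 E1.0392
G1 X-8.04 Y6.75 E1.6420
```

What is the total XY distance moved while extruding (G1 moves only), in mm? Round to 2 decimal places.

78.99 mm

Sum the Euclidean lengths of each G1 segment: total = 78.99 mm.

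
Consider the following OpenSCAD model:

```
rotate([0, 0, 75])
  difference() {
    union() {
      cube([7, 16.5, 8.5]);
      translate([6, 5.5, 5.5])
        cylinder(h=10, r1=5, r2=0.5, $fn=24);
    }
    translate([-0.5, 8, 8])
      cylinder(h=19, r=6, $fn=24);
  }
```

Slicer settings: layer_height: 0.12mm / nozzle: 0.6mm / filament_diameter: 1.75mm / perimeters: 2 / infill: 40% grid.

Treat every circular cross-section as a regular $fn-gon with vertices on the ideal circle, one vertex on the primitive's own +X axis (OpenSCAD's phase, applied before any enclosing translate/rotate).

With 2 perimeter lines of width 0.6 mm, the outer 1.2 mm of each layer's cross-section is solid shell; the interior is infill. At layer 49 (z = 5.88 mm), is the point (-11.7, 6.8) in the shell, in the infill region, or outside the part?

At z = 5.88 mm: the cube (footprint 7×16.5) is included at this height; the cone at (6, 5.5) contributes a regular 24-gon of circumradius 4.829 (interpolated between r1=5 and r2=0.5 at t=0.038); Merging all regions: the regions partially overlap (shared area 45.74 mm²), so overlapping operands fuse into one piece — 1 connected region; the cylinder at (-0.5, 8) does not reach this height (z outside [8, 27]); After the difference (first − rest): none of the subtracted shapes is present at this height, so the result so far is unchanged — 1 connected region; (whole slice rotated 75° about Z — lengths, areas and connectivity unchanged). Overall, the cross-section is a single solid region. Undo the 75° rotation: the query point maps to (3.540, 13.061) in the un-rotated model frame. The nearest boundary edge runs (0.00, 16.50)→(7.00, 16.50); distance from the point to it = 3.44 mm. The point is inside the cross-section and 3.44 mm from the nearest boundary — more than the 1.2 mm shell width (2 × 0.6), so it's in the infill interior.

infill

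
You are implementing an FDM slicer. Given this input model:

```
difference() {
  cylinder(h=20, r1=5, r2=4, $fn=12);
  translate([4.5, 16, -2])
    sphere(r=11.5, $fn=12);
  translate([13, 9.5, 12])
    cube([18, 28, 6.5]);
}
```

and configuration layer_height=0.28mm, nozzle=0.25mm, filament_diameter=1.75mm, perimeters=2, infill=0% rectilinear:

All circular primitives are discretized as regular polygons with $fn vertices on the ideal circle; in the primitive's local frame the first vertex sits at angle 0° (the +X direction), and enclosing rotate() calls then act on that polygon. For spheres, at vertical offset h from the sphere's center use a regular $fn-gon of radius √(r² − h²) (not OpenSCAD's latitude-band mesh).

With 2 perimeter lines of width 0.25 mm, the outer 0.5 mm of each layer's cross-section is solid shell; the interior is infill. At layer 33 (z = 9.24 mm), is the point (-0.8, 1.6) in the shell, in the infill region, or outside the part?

At z = 9.24 mm: the cone contributes a regular 12-gon of circumradius 4.538 (interpolated between r1=5 and r2=4 at t=0.462); the r=11.5 sphere at (4.5, 16) slices to a regular 12-gon of circumradius 2.432 (√(r²−h²) with h=11.24 from center); the cube at (13, 9.5) is not intersected at this z (z outside [12, 18.5]); Taking the first minus the rest: starting from the cone, the r=11.5 sphere at (4.5, 16) misses the remaining region (no effect) — 1 connected region. Overall, the cross-section is a single solid region. The nearest boundary edge runs (-2.27, 3.93)→(0.00, 4.54); distance from the point to it = 2.63 mm. The point is inside the cross-section and 2.63 mm from the nearest boundary — more than the 0.5 mm shell width (2 × 0.25), so it's in the infill interior.

infill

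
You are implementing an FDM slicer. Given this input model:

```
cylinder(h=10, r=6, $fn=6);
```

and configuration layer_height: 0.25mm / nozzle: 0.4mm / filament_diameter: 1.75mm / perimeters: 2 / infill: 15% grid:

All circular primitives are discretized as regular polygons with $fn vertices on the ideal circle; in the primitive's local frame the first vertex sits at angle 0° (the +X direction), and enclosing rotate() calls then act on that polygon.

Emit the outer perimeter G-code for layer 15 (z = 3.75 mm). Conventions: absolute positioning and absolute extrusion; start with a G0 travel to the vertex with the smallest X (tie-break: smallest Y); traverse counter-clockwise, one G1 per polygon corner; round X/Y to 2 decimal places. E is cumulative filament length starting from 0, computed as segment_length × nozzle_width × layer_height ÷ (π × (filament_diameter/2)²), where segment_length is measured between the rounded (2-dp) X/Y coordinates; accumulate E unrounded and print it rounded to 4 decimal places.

G0 X-6.00 Y0.00 Z3.75
G1 X-3.00 Y-5.20 E0.2496
G1 X3.00 Y-5.20 E0.4990
G1 X6.00 Y0.00 E0.7486
G1 X3.00 Y5.20 E0.9982
G1 X-3.00 Y5.20 E1.2477
G1 X-6.00 Y0.00 E1.4973

At z = 3.75 mm: the r=6 cylinder gives a regular 6-gon of circumradius 6 (constant along its height). The outline is a single polygon with 6 vertices. Extrusion per mm of travel: 0.4 × 0.25 / (π × 0.875²) = 0.041575. Accumulating E over each segment gives final E = 1.4973.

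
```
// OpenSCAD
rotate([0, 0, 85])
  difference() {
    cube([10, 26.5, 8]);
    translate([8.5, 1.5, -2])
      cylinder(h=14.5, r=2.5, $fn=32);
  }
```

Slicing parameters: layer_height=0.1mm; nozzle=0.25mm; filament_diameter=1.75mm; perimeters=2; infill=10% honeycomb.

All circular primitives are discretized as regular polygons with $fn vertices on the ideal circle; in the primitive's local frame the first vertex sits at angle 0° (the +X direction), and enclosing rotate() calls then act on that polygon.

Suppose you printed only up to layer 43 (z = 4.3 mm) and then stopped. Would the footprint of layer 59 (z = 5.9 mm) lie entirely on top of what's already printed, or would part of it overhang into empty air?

Compare the two slices. At z = 4.3: the 10×26.5 cube contributes its full rectangle (area 265.00 mm²); the r=2.5 cylinder at (8.5, 1.5) contributes a regular 32-gon of circumradius 2.5 (area = (32/2)·2.500²·sin(360°/32) = 19.51 mm²); Taking the first minus the rest: starting from the 10×26.5 cube (265.00 mm²), the r=2.5 cylinder at (8.5, 1.5) partially overlaps it — only the 14.12 mm² overlap (of its 19.51 mm²) is removed, clipping the outline — area = 250.88 mm²; (rotated 85° about Z; rotation is an isometry so areas/perimeters/island counts are preserved). At z = 5.9: the 10×26.5 cube contributes its full rectangle (area 265.00 mm²); the r=2.5 cylinder at (8.5, 1.5) gives a regular 32-gon of circumradius 2.5 (constant along its height) (area = (32/2)·2.500²·sin(360°/32) = 19.51 mm²); Taking the first minus the rest: starting from the 10×26.5 cube (265.00 mm²), the r=2.5 cylinder at (8.5, 1.5) partially overlaps it — only the 14.12 mm² overlap (of its 19.51 mm²) is removed, clipping the outline — area = 250.88 mm²; (whole slice rotated 85° about Z — lengths, areas and connectivity unchanged). Checking containment: the cross-section at z = 5.9 is a subset of the cross-section at z = 4.3.

entirely on top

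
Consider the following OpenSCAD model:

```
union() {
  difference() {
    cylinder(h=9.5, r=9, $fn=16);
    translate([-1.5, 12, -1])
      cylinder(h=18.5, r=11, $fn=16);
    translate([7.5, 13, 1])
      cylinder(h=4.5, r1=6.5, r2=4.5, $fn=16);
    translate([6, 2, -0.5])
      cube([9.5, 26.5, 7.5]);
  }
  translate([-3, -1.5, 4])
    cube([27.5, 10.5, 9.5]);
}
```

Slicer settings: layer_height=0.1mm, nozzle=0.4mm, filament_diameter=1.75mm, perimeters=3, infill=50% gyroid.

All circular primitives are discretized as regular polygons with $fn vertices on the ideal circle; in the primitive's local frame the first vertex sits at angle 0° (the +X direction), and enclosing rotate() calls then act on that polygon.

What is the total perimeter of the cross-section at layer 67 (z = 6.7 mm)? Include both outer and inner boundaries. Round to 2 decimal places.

At z = 6.7 mm: the cylinder: section is a regular 16-gon, circumradius r=9 (perimeter = 2·16·9.000·sin(180°/16) = 56.19 mm); the cylinder at (-1.5, 12): section is a regular 16-gon, circumradius r=11 (perimeter = 2·16·11.000·sin(180°/16) = 68.67 mm); the cone at (7.5, 13) does not reach this height (z outside [1, 5.5]); the cube at (6, 2) is present — its section is the full 9.5×26.5 rectangle (perimeter 72.00 mm); After the difference (first − rest): starting from the r=9 cylinder, the r=11 cylinder at (-1.5, 12) partially overlaps it — only the 82.57 mm² overlap (of its 370.44 mm²) is removed, clipping the outline; the 9.5×26.5 cube at (6, 2) partially overlaps it — only the 5.98 mm² overlap (of its 251.75 mm²) is removed, clipping the outline — boundary = 53.99 mm; the cube at (-3, -1.5) (footprint 27.5×10.5) is included at this height (perimeter 76.00 mm); Combining (union): the regions partially overlap (shared area 40.74 mm²), so the edge portions inside another operand are dropped and the merged outline is re-measured after clipping — boundary = 97.51 mm. Overall, the cross-section is a single solid region. Total boundary length (outer) = 97.51 mm.

97.51 mm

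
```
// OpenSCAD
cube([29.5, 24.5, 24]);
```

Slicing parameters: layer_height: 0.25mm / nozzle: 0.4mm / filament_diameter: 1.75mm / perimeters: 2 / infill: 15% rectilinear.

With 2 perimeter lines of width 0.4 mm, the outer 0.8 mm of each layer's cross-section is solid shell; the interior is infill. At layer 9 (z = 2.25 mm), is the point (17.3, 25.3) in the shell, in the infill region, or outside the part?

At z = 2.25 mm: the cube is present — its section is the full 29.5×24.5 rectangle. Overall, the cross-section is a single solid region. The nearest boundary edge runs (29.50, 24.50)→(0.00, 24.50); distance from the point to it = 0.80 mm. The point is not inside any of the regions above, so it lies outside the cross-section (0.80 mm from the nearest boundary).

outside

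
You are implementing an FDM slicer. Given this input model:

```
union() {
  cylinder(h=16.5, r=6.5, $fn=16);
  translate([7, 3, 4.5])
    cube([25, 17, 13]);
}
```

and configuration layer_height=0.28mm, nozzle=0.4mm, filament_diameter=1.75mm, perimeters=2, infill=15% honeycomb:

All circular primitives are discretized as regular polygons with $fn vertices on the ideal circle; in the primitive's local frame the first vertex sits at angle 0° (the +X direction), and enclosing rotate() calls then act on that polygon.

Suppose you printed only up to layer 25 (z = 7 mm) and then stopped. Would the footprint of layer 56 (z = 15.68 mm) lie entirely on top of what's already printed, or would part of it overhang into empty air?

entirely on top

Compare the two slices. At z = 7: the r=6.5 cylinder contributes a regular 16-gon of circumradius 6.5 (area = (16/2)·6.500²·sin(360°/16) = 129.35 mm²); the 25×17 cube at (7, 3) contributes its full rectangle (area 425.00 mm²); Combining (union): the 2 present regions are separate (no shared area or edge), so areas and boundary lengths simply add and each stays a separate island — area = 554.35 mm². At z = 15.68: the r=6.5 cylinder contributes a regular 16-gon of circumradius 6.5 (area = (16/2)·6.500²·sin(360°/16) = 129.35 mm²); the cube at (7, 3) is present — its section is the full 25×17 rectangle (area 425.00 mm²); Taking the union: the 2 present regions are separate (no shared area or edge), so areas and boundary lengths simply add and each stays a separate island — area = 554.35 mm². Checking containment: the cross-section at z = 15.68 is a subset of the cross-section at z = 7.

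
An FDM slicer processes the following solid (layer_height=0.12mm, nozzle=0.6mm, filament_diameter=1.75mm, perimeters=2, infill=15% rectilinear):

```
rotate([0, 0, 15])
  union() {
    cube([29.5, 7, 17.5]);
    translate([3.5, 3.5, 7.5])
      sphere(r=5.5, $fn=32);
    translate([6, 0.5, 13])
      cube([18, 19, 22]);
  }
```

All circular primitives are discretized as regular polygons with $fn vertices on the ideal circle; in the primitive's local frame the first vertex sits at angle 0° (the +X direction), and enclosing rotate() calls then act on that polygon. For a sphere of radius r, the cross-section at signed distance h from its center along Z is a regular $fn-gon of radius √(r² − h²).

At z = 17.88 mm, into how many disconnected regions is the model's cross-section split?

At z = 17.88 mm: the cube is not intersected at this z (z outside [0, 17.5]); the sphere at (3.5, 3.5) is not intersected at this z (|z−center|=10.380 > r=5.5); the 18×19 cube at (6, 0.5) contributes its full rectangle; Taking the union: only the 18×19 cube at (6, 0.5) is present, so the union is just that shape — 1 connected region; (rotated 15° about Z; rotation is an isometry so areas/perimeters/island counts are preserved). The result has 1 disconnected region.

1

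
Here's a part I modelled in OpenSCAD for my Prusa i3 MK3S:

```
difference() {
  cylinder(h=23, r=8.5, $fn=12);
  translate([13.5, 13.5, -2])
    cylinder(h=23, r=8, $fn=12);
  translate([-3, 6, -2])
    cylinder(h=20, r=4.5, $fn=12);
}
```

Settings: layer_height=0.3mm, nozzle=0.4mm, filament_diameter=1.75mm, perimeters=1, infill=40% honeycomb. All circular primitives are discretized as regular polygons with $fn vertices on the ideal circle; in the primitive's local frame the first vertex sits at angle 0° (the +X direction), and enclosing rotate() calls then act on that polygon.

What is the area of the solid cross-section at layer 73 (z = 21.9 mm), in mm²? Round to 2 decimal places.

216.75 mm²

At z = 21.9 mm: the r=8.5 cylinder gives a regular 12-gon of circumradius 8.5 (constant along its height) (area = (12/2)·8.500²·sin(360°/12) = 216.75 mm²); the cylinder at (13.5, 13.5) is absent (z outside [-2, 21]); the cylinder at (-3, 6) is not intersected at this z (z outside [-2, 18]); Subtracting the remaining from the first: none of the subtracted shapes is present at this height, so the r=8.5 cylinder is unchanged — area = 216.75 mm². Overall, the cross-section is a single solid region. Net area = 216.75 mm².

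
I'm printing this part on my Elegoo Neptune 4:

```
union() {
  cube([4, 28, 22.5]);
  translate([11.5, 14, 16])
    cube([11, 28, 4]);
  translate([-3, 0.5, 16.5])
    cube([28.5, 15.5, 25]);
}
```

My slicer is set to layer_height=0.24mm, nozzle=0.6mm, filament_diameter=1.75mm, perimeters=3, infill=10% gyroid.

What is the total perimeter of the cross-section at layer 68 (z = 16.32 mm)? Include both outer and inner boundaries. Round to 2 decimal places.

142.00 mm

At z = 16.32 mm: the cube is present — its section is the full 4×28 rectangle (perimeter 64.00 mm); the cube at (11.5, 14) (footprint 11×28) is included at this height (perimeter 78.00 mm); the cube at (-3, 0.5) is not intersected at this z (z outside [16.5, 41.5]); Merging all regions: the 2 present regions are separate (no shared area or edge), so areas and boundary lengths simply add and each stays a separate island — boundary = 142.00 mm. Overall, the cross-section has 2 separate islands. Total boundary length (outer) = 142.00 mm.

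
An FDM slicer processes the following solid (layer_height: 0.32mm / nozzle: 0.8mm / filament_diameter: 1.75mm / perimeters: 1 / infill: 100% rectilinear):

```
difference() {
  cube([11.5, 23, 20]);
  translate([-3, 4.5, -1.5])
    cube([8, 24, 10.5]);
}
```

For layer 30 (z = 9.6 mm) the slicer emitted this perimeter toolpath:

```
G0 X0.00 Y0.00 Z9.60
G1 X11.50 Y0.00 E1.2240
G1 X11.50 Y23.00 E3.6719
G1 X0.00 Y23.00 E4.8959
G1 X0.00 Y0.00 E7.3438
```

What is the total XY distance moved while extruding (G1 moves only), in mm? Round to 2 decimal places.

69.00 mm

Sum the Euclidean lengths of each G1 segment: total = 69.00 mm.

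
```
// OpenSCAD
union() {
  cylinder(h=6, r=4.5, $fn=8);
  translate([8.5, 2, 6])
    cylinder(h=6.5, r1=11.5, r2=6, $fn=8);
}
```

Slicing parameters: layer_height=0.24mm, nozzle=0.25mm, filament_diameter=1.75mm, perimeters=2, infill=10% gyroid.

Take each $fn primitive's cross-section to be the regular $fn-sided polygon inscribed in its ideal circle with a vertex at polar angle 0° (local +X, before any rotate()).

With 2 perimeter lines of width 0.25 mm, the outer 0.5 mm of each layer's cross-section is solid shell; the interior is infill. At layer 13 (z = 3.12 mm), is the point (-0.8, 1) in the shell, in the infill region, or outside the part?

At z = 3.12 mm: the cylinder: section is a regular 8-gon, circumradius r=4.5; the cone at (8.5, 2) is absent (z outside [6, 12.5]); Taking the union: only the r=4.5 cylinder is present, so the union is just that shape — 1 connected region. Overall, the cross-section is a single solid region. The nearest boundary edge runs (0.00, 4.50)→(-3.18, 3.18); distance from the point to it = 2.93 mm. The point is inside the cross-section and 2.93 mm from the nearest boundary — more than the 0.5 mm shell width (2 × 0.25), so it's in the infill interior.

infill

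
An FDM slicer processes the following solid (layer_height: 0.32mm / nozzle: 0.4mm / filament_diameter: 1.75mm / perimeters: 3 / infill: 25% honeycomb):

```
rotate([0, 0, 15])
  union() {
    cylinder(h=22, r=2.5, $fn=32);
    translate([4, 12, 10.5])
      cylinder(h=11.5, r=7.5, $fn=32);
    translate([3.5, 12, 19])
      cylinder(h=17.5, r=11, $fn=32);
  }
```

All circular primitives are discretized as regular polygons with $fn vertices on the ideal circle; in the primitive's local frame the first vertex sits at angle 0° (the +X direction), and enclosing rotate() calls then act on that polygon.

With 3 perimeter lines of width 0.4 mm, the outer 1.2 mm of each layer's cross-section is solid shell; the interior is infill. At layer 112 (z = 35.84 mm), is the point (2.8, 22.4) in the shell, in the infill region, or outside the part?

At z = 35.84 mm: the cylinder is absent (z outside [0, 22]); the cylinder at (4, 12) does not reach this height (z outside [10.5, 22]); the cylinder at (3.5, 12): section is a regular 32-gon, circumradius r=11; Taking the union: only the r=11 cylinder at (3.5, 12) is present, so the union is just that shape — 1 connected region; (whole slice rotated 15° about Z — lengths, areas and connectivity unchanged). Overall, the cross-section is a single solid region. Undo the 15° rotation: the query point maps to (8.502, 20.912) in the un-rotated model frame. The nearest boundary edge runs (9.61, 21.15)→(7.71, 22.16); distance from the point to it = 0.73 mm. The point is inside the cross-section, 0.73 mm from the nearest boundary — within the 1.2 mm shell band (3 × 0.4).

shell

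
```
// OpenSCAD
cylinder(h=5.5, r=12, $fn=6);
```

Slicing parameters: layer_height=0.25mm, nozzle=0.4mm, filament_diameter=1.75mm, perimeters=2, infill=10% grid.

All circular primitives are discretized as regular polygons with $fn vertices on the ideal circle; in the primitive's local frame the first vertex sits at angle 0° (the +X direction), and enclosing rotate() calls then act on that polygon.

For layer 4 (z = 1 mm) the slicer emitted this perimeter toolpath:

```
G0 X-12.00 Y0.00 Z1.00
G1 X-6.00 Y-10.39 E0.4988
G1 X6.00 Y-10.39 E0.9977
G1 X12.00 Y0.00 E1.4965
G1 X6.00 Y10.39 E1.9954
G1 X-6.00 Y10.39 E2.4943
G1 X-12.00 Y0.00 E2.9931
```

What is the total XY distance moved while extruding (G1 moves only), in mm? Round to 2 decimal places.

71.99 mm

Sum the Euclidean lengths of each G1 segment: total = 71.99 mm.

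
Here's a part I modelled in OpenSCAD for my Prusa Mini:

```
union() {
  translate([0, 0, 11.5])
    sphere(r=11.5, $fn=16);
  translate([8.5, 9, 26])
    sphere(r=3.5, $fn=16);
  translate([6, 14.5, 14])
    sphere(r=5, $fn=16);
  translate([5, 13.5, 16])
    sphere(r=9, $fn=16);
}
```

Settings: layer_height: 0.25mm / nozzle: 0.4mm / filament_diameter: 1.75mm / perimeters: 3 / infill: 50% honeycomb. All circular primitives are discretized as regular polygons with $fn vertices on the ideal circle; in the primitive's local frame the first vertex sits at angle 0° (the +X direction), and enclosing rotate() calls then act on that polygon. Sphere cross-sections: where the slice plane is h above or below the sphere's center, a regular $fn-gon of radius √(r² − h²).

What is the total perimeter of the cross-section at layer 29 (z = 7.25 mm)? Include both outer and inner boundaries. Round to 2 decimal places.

79.86 mm

At z = 7.25 mm: the sphere: section is a regular 16-gon, circumradius = √(r²−h²) = √(11.5²−4.25²) = 10.686 (perimeter = 2·16·10.686·sin(180°/16) = 66.71 mm); the sphere at (8.5, 9) is absent (|z−center|=18.750 > r=3.5); the sphere at (6, 14.5) does not reach this height (|z−center|=6.750 > r=5); the r=9 sphere at (5, 13.5) contributes a regular 16-gon of circumradius √(9²−8.75²) = 2.107 (perimeter = 2·16·2.107·sin(180°/16) = 13.15 mm); Merging all regions: the 2 present regions are separate (no shared area or edge), so areas and boundary lengths simply add and each stays a separate island — boundary = 79.86 mm. Overall, the cross-section has 2 separate islands. Total boundary length (outer) = 79.86 mm.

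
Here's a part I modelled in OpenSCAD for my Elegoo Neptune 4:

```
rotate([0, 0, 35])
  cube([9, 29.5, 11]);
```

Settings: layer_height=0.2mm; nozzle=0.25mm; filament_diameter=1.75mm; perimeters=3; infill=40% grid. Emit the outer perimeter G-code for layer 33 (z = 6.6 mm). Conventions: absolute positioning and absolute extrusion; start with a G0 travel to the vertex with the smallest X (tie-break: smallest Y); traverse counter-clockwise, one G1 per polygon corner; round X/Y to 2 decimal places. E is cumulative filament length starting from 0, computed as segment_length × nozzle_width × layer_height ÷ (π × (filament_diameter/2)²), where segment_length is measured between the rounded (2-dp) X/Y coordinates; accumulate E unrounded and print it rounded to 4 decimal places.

G0 X-16.92 Y24.16 Z6.60
G1 X0.00 Y0.00 E0.6131
G1 X7.37 Y5.16 E0.8002
G1 X-9.55 Y29.33 E1.4135
G1 X-16.92 Y24.16 E1.6006

At z = 6.6 mm: the cube is present — its section is the full 9×29.5 rectangle; (rotated 35° about Z; rotation is an isometry so areas/perimeters/island counts are preserved). The outline is a single polygon with 4 vertices. Extrusion per mm of travel: 0.25 × 0.2 / (π × 0.875²) = 0.020788. Accumulating E over each segment gives final E = 1.6006.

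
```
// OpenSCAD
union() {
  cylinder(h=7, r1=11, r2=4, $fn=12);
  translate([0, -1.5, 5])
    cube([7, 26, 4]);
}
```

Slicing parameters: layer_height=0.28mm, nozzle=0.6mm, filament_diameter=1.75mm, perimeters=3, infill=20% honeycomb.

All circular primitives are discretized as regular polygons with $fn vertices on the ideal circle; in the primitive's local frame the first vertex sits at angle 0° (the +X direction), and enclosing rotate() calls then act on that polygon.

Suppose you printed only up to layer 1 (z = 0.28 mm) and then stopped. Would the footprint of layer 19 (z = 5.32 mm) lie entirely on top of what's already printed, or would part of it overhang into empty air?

Compare the two slices. At z = 0.28: the cone: at t=0.040 of its height the radius interpolates to r₁+(r₂−r₁)t = 10.720, giving a regular 12-gon of that circumradius (area = (12/2)·10.720²·sin(360°/12) = 344.76 mm²); the cube at (0, -1.5) does not reach this height (z outside [5, 9]); Taking the union: only the cone is present, so the union is just that shape — area = 344.76 mm². At z = 5.32: the cone: at t=0.760 of its height the radius interpolates to r₁+(r₂−r₁)t = 5.680, giving a regular 12-gon of that circumradius (area = (12/2)·5.680²·sin(360°/12) = 96.79 mm²); the 7×26 cube at (0, -1.5) contributes its full rectangle (area 182.00 mm²); Combining (union): the regions partially overlap — summed areas 278.79 mm² minus the doubly-counted overlap 32.42 mm² gives 246.37 mm² — area = 246.37 mm². Checking containment: at z = 5.32 the cross-section extends beyond the z = 0.28 cross-section by about 104.01 mm².

part overhangs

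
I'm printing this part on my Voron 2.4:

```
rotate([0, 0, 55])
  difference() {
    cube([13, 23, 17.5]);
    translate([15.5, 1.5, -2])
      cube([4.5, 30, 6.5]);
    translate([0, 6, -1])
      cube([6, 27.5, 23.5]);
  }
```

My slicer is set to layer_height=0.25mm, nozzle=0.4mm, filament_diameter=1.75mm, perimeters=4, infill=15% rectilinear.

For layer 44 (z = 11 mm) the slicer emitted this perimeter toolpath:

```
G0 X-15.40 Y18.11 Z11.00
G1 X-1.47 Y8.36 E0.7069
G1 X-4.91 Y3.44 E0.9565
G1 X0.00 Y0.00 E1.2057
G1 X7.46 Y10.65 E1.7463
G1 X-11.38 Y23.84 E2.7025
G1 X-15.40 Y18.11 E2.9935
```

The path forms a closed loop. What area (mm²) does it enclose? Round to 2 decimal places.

196.98 mm²

Apply the shoelace formula to the sequence of (X, Y) vertices; enclosed area = 196.98 mm².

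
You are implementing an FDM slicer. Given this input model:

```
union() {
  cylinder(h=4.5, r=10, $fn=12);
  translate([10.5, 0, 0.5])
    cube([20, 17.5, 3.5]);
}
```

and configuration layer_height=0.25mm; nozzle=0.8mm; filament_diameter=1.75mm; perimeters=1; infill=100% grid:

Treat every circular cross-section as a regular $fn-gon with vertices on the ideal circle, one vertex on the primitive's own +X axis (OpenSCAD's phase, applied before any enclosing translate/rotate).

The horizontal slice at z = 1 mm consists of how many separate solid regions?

2

At z = 1 mm: the r=10 cylinder contributes a regular 12-gon of circumradius 10; the cube at (10.5, 0) is present — its section is the full 20×17.5 rectangle; Taking the union: the 2 present regions are separate (no shared area or edge), so areas and boundary lengths simply add and each stays a separate island — 2 connected regions. The result has 2 disconnected regions.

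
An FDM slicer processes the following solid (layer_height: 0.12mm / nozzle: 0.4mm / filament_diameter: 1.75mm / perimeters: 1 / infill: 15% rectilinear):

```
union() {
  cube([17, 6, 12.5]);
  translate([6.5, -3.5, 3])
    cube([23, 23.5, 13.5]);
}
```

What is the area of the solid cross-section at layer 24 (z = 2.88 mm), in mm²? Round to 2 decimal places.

At z = 2.88 mm: the cube is present — its section is the full 17×6 rectangle (area 102.00 mm²); the cube at (6.5, -3.5) does not reach this height (z outside [3, 16.5]); Taking the union: only the 17×6 cube is present, so the union is just that shape — area = 102.00 mm². Overall, the cross-section is a single solid region. Net area = 102.00 mm².

102.00 mm²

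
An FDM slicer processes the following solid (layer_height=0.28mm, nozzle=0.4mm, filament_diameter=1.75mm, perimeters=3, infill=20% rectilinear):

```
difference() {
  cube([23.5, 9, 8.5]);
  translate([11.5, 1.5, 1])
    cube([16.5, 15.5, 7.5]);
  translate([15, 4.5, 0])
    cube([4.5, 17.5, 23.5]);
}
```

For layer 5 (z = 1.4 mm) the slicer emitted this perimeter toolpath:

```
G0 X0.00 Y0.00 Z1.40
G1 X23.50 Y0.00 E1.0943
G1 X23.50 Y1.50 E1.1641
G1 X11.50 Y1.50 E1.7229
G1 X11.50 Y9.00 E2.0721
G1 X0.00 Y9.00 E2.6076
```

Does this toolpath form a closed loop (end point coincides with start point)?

no

Start point (G0): (0.00, 0.00). End point (last G1): the path does not return to the start — open.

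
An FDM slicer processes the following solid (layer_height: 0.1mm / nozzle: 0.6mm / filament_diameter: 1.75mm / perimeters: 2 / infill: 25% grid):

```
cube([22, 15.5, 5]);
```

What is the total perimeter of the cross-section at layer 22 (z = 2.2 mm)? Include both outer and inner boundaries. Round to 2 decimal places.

At z = 2.2 mm: the cube (footprint 22×15.5) is included at this height (perimeter 75.00 mm). Overall, the cross-section is a single solid region. Total boundary length (outer) = 75.00 mm.

75.00 mm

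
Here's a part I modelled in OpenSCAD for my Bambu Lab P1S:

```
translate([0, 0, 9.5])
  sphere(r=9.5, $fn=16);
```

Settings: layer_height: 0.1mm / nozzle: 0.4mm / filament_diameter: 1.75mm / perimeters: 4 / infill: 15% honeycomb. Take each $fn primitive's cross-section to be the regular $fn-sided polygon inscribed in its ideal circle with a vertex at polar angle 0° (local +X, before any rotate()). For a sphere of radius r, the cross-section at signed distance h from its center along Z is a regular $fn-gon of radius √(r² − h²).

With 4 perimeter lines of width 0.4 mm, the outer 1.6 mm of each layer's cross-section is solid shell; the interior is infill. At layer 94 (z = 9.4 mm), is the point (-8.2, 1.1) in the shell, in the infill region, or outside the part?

shell

At z = 9.4 mm: the r=9.5 sphere slices to a regular 16-gon of circumradius 9.499 (√(r²−h²) with h=0.1 from center). Overall, the cross-section is a single solid region. The nearest boundary edge runs (-8.78, 3.64)→(-9.50, 0.00); distance from the point to it = 1.06 mm. The point is inside the cross-section, 1.06 mm from the nearest boundary — within the 1.6 mm shell band (4 × 0.4).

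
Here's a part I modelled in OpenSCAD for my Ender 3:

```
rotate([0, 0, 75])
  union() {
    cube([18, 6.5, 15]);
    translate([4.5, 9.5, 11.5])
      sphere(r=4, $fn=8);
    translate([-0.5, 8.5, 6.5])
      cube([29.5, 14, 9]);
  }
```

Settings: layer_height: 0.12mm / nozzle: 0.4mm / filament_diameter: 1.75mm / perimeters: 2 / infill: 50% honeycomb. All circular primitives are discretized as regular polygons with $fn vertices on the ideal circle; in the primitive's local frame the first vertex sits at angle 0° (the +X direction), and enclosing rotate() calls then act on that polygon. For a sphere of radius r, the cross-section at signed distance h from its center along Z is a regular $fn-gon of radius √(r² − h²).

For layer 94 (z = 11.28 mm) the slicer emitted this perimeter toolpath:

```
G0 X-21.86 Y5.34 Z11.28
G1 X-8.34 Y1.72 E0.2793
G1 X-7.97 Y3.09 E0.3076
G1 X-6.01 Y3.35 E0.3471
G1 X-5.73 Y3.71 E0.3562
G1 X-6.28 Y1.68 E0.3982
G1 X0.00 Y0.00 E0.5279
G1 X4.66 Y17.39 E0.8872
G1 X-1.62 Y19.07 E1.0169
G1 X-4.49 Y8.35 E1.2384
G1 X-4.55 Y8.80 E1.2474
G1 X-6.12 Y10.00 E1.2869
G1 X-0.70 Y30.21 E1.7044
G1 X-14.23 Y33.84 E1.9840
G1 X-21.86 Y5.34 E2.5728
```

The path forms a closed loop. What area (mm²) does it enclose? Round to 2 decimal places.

Apply the shoelace formula to the sequence of (X, Y) vertices; enclosed area = 542.68 mm².

542.68 mm²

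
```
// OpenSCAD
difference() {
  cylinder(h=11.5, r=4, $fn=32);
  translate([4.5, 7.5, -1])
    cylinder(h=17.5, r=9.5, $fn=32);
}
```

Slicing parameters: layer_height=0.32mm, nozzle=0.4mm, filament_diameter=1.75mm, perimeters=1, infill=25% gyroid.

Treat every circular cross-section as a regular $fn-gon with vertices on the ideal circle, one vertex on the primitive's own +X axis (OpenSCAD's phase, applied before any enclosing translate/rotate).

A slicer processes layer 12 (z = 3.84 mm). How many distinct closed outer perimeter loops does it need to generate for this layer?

At z = 3.84 mm: the r=4 cylinder contributes a regular 32-gon of circumradius 4; the cylinder at (4.5, 7.5): section is a regular 32-gon, circumradius r=9.5; After the difference (first − rest): starting from the r=4 cylinder, the r=9.5 cylinder at (4.5, 7.5) partially overlaps it — only the 28.44 mm² overlap (of its 281.71 mm²) is removed, clipping the outline — 1 connected region. The result has 1 disconnected region.

1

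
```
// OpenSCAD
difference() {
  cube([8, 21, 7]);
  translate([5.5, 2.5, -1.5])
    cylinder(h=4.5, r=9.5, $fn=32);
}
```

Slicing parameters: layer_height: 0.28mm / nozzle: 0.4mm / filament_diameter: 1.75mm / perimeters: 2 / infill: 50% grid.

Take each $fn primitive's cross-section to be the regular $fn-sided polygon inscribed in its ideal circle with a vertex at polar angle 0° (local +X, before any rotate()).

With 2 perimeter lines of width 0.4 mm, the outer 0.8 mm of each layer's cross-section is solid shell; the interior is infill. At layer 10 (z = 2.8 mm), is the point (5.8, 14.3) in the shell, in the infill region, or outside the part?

infill

At z = 2.8 mm: the cube is present — its section is the full 8×21 rectangle; the r=9.5 cylinder at (5.5, 2.5) contributes a regular 32-gon of circumradius 9.5; Subtracting the remaining from the first: starting from the 8×21 cube, the r=9.5 cylinder at (5.5, 2.5) partially overlaps it — only the 92.39 mm² overlap (of its 281.71 mm²) is removed, clipping the outline — 1 connected region. Overall, the cross-section is a single solid region. The nearest boundary edge runs (8.00, 21.00)→(8.00, 11.62); distance from the point to it = 2.20 mm. The point is inside the cross-section and 2.20 mm from the nearest boundary — more than the 0.8 mm shell width (2 × 0.4), so it's in the infill interior.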